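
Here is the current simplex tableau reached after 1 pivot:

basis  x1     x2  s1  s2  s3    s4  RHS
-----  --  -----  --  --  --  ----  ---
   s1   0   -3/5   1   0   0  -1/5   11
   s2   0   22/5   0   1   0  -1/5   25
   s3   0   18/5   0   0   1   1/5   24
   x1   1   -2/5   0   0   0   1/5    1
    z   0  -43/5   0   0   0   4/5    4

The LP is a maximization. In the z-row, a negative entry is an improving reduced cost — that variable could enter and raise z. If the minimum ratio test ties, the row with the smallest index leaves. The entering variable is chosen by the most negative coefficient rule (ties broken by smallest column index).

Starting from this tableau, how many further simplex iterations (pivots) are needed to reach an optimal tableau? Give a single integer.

pivot: x2 in, s2 out → z = 1163/22
No improving column remains; optimal.

1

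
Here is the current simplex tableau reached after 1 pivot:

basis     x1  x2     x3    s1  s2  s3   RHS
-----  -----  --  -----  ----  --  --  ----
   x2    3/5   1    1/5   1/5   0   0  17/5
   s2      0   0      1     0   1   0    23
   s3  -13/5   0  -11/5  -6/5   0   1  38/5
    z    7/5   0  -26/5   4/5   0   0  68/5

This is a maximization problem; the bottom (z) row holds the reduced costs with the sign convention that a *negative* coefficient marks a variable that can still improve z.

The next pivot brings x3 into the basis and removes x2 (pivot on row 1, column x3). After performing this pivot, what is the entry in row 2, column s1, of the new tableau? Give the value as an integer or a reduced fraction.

Pivot element is row 1, column x3: 1/5.
Normalize row 1: new (row 1, s1) = (1/5)/(1/5) = 1.
row 2 ← row 2 − 1·(new row 1): 0 − 1·1 = -1.

-1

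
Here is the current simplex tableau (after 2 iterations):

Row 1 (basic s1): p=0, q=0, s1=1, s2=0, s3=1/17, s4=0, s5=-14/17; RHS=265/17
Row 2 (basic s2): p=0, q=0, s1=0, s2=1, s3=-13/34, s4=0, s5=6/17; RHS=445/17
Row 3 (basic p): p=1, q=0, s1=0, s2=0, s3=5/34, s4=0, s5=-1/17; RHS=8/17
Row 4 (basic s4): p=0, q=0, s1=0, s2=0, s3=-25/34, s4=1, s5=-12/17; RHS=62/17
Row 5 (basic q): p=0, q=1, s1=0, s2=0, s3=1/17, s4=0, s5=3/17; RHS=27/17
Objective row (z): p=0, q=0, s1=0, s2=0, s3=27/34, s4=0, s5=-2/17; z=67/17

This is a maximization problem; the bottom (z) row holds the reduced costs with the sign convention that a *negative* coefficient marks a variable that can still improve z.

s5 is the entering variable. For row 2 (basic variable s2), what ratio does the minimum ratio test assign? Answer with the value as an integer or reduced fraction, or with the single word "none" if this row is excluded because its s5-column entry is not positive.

445/6

Ratio = RHS / (s5 entry) = (445/17) / (6/17) = 445/6.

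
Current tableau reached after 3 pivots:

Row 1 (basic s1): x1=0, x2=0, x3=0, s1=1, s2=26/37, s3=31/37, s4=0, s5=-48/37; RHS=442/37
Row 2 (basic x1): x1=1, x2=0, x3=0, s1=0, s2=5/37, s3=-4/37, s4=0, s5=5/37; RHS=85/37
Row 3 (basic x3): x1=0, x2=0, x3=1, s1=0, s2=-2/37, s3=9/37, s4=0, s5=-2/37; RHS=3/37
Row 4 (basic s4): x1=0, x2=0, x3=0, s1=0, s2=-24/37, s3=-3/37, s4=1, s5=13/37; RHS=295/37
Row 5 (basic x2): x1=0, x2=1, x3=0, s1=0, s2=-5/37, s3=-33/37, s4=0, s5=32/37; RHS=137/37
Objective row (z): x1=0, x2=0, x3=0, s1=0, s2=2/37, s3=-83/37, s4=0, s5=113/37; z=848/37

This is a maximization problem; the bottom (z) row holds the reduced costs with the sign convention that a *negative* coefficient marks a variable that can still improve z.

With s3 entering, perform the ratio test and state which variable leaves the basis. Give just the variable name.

x3

Ratios: row 1 (s1): (442/37)/(31/37) = 442/31; row 2 (x1): entry -4/37 ≤ 0, skip; row 3 (x3): (3/37)/(9/37) = 1/3; row 4 (s4): entry -3/37 ≤ 0, skip; row 5 (x2): entry -33/37 ≤ 0, skip.
Minimum ratio 1/3 is in the x3 row, so x3 leaves.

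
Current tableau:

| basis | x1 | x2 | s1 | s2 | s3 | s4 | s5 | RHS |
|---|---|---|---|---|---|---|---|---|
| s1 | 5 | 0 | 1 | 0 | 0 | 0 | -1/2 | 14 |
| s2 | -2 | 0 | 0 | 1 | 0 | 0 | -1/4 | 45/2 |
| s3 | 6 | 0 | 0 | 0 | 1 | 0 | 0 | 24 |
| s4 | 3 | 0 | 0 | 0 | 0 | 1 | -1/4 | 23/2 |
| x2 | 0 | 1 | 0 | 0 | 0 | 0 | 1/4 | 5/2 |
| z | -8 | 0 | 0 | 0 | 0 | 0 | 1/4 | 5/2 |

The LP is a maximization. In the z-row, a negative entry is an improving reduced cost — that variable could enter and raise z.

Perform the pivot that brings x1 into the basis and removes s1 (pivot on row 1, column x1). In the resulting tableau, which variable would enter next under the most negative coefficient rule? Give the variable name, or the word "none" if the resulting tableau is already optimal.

Pivot element 5. New z-row = old z-row − (-8)·(row 1/5).
Updated z-row coefficients: x1: 0, x2: 0, s1: 8/5, s2: 0, s3: 0, s4: 0, s5: -11/20.
The most negative is -11/20 in column s5, so s5 would enter next.

s5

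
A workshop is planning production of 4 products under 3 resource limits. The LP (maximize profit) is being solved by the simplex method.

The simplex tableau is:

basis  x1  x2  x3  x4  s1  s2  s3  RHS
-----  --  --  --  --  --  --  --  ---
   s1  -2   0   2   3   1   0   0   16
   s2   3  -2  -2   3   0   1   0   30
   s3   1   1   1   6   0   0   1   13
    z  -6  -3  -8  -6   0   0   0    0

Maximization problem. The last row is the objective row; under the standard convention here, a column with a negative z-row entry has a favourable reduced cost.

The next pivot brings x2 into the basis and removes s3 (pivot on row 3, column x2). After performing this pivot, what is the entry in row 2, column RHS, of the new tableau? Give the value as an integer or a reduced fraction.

Pivot element is row 3, column x2: 1.
Normalize row 3: new (row 3, RHS) = 13/1 = 13.
row 2 ← row 2 − (-2)·(new row 3): 30 − (-2)·13 = 56.

56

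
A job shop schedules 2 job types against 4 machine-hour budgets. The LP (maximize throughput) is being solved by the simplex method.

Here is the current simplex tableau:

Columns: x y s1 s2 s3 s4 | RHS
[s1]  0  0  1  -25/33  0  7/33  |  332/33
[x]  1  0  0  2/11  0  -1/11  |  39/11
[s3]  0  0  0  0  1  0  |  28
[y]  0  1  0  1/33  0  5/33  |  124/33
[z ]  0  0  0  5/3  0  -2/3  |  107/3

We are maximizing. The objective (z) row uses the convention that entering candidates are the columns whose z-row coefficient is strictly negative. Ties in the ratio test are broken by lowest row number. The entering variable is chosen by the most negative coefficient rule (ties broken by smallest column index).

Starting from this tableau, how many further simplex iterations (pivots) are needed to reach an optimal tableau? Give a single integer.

pivot: s4 in, y out → z = 261/5
No improving column remains; optimal.

1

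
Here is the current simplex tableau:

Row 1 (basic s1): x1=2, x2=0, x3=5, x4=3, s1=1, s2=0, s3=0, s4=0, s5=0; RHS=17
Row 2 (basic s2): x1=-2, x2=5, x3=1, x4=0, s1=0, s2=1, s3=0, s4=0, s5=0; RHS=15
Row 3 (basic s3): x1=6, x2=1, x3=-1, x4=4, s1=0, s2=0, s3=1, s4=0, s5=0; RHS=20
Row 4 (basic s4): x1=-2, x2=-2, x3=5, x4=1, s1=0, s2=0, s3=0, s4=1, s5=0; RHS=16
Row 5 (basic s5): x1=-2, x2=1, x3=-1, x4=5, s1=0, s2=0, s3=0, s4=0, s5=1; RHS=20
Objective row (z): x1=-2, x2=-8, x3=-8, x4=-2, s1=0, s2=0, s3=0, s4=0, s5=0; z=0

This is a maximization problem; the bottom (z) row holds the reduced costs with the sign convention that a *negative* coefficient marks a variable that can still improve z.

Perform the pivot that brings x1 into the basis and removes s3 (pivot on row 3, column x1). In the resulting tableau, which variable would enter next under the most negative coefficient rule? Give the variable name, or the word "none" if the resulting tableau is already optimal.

Pivot element 6. New z-row = old z-row − (-2)·(row 3/6).
Updated z-row coefficients: x1: 0, x2: -23/3, x3: -25/3, x4: -2/3, s1: 0, s2: 0, s3: 1/3, s4: 0, s5: 0.
The most negative is -25/3 in column x3, so x3 would enter next.

x3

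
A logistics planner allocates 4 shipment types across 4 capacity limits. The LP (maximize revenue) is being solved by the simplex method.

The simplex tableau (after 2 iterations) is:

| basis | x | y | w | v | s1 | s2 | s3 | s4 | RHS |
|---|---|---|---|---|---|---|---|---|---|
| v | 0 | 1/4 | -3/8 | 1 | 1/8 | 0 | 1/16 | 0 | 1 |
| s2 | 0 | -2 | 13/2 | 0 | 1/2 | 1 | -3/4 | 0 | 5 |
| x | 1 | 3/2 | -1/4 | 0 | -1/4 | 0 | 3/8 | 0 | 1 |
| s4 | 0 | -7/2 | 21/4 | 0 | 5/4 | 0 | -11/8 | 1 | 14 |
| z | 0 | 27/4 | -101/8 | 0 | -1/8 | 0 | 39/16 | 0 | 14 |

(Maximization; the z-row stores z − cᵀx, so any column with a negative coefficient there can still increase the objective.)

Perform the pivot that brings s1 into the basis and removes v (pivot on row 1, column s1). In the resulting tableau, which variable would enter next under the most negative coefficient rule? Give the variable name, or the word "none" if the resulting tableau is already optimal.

Pivot element 1/8. New z-row = old z-row − (-1/8)·(row 1/(1/8)).
Updated z-row coefficients: x: 0, y: 7, w: -13, v: 1, s1: 0, s2: 0, s3: 5/2, s4: 0.
The most negative is -13 in column w, so w would enter next.

w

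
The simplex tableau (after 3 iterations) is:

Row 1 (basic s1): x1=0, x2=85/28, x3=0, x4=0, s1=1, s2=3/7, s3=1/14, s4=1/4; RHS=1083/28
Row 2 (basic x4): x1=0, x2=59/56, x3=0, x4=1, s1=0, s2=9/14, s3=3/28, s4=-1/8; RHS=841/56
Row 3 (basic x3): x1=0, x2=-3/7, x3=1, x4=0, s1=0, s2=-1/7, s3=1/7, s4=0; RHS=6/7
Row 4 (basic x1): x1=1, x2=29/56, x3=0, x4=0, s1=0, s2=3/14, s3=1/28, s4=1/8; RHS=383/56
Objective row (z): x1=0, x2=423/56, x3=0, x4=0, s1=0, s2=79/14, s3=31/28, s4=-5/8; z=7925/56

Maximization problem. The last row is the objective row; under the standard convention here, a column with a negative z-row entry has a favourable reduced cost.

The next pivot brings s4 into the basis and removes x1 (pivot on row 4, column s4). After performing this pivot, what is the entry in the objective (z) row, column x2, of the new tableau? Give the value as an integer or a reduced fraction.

Pivot element is row 4, column s4: 1/8.
Normalize row 4: new (row 4, x2) = (29/56)/(1/8) = 29/7.
z-row ← z-row − (-5/8)·(new row 4): 423/56 − (-5/8)·(29/7) = 71/7.

71/7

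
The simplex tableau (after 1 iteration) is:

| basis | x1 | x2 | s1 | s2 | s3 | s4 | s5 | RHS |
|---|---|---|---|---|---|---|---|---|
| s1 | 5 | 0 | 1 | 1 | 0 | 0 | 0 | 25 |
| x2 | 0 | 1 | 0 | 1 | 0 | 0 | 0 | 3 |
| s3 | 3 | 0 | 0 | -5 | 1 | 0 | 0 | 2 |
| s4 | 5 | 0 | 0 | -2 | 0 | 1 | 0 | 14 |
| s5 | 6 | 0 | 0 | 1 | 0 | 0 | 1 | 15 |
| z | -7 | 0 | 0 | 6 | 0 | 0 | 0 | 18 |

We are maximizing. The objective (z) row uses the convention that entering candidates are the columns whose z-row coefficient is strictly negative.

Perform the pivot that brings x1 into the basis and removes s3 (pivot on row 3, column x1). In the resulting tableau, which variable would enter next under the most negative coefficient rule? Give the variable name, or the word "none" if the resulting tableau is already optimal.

s2

Pivot element 3. New z-row = old z-row − (-7)·(row 3/3).
Updated z-row coefficients: x1: 0, x2: 0, s1: 0, s2: -17/3, s3: 7/3, s4: 0, s5: 0.
The most negative is -17/3 in column s2, so s2 would enter next.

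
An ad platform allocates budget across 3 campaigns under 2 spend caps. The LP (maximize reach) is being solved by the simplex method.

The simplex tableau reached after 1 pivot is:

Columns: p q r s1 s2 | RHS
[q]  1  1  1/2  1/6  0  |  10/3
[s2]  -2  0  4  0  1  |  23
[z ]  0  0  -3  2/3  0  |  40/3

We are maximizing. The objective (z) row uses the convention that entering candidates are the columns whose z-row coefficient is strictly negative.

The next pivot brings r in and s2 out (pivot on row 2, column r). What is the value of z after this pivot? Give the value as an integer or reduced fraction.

367/12

Minimum ratio for r: 23/4 = 23/4.
z changes by −(z-row coeff of r)·ratio = −(-3)·(23/4) = 69/4.
New z = 40/3 + (69/4) = 367/12.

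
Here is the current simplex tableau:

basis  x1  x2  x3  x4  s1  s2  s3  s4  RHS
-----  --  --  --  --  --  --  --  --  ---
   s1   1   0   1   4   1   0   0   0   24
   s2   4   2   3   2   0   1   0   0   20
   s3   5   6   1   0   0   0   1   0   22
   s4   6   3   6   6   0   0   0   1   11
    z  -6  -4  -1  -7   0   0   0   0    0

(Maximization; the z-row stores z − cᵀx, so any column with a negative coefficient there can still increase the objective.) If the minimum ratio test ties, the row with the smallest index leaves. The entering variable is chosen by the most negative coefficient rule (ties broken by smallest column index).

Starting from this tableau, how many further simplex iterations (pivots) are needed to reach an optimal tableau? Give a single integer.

pivot: x4 in, s4 out → z = 77/6
pivot: x2 in, s3 out → z = 44/3
No improving column remains; optimal.

2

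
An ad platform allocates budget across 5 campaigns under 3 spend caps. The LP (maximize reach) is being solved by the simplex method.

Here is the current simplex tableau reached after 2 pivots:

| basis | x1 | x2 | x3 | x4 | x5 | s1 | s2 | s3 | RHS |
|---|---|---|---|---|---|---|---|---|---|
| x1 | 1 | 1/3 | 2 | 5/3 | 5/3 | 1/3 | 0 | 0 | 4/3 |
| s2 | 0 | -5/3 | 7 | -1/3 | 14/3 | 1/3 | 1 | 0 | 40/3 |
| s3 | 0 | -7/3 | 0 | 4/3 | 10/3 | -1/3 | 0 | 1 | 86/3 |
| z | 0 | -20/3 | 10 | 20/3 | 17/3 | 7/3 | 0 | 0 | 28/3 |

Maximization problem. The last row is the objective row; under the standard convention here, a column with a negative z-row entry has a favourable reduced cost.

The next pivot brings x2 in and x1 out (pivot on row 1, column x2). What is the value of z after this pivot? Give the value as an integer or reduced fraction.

36

Minimum ratio for x2: (4/3)/(1/3) = 4.
z changes by −(z-row coeff of x2)·ratio = −(-20/3)·4 = 80/3.
New z = 28/3 + (80/3) = 36.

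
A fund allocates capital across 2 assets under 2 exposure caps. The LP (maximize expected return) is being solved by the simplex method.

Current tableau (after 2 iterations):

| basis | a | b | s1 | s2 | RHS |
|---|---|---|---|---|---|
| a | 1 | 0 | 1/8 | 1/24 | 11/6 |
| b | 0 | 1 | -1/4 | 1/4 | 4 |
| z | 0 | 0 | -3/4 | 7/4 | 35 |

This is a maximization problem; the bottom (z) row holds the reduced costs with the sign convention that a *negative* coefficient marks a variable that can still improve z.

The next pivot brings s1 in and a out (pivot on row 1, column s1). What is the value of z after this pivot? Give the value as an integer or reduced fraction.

Minimum ratio for s1: (11/6)/(1/8) = 44/3.
z changes by −(z-row coeff of s1)·ratio = −(-3/4)·(44/3) = 11.
New z = 35 + 11 = 46.

46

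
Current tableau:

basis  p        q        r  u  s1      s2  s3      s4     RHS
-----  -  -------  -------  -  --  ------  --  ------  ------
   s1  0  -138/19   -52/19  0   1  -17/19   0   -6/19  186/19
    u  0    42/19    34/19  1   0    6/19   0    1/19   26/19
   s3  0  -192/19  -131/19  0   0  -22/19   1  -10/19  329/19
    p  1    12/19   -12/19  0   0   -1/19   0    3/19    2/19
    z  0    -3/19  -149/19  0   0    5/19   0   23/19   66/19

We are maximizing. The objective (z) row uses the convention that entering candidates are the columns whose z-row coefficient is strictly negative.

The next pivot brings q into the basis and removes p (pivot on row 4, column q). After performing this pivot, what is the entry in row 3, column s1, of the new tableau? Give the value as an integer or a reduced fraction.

Pivot element is row 4, column q: 12/19.
Normalize row 4: new (row 4, s1) = 0/(12/19) = 0.
row 3 ← row 3 − (-192/19)·(new row 4): 0 − (-192/19)·0 = 0.

0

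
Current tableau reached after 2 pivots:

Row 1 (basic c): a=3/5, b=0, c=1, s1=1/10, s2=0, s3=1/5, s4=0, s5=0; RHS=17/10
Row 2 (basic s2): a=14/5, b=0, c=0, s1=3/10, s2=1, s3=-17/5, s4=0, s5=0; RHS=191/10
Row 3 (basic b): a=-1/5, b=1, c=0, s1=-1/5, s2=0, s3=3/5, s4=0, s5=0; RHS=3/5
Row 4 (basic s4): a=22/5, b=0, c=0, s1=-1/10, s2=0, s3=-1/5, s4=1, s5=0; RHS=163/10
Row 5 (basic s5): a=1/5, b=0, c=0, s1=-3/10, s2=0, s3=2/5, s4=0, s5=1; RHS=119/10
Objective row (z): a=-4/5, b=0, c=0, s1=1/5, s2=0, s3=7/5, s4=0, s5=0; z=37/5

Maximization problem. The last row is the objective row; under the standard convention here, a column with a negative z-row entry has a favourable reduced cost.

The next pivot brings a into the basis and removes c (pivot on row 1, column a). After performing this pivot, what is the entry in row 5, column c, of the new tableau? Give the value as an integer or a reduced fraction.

Pivot element is row 1, column a: 3/5.
Normalize row 1: new (row 1, c) = 1/(3/5) = 5/3.
row 5 ← row 5 − (1/5)·(new row 1): 0 − (1/5)·(5/3) = -1/3.

-1/3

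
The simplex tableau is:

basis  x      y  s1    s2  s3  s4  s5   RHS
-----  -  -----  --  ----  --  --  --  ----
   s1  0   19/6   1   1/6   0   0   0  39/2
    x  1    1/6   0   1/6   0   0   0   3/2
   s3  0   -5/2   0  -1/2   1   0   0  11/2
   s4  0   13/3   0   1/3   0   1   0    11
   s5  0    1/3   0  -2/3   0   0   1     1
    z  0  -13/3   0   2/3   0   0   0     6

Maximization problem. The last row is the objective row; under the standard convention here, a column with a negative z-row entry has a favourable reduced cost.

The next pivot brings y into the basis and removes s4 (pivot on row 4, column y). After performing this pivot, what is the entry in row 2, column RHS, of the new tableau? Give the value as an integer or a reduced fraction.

Pivot element is row 4, column y: 13/3.
Normalize row 4: new (row 4, RHS) = 11/(13/3) = 33/13.
row 2 ← row 2 − (1/6)·(new row 4): 3/2 − (1/6)·(33/13) = 14/13.

14/13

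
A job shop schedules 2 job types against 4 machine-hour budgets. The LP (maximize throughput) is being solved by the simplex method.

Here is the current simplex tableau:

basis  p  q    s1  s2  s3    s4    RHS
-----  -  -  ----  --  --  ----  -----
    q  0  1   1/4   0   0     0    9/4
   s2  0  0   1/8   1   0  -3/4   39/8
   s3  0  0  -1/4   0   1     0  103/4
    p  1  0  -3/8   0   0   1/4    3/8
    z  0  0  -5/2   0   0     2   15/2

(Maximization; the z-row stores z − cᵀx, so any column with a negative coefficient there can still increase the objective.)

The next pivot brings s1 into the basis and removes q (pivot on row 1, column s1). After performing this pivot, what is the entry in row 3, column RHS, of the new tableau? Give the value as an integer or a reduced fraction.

Pivot element is row 1, column s1: 1/4.
Normalize row 1: new (row 1, RHS) = (9/4)/(1/4) = 9.
row 3 ← row 3 − (-1/4)·(new row 1): 103/4 − (-1/4)·9 = 28.

28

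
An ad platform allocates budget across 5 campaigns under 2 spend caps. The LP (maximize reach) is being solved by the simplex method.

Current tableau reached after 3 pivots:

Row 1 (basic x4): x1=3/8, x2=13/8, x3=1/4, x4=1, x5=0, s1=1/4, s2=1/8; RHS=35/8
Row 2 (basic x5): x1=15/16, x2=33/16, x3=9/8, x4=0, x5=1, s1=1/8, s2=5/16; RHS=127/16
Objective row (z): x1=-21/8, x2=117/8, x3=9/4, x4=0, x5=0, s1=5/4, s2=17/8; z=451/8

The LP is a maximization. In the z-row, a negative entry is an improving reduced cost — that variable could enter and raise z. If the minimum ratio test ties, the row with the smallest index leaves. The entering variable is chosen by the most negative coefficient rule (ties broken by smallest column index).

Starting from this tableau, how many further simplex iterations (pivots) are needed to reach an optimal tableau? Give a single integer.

1

pivot: x1 in, x5 out → z = 393/5
No improving column remains; optimal.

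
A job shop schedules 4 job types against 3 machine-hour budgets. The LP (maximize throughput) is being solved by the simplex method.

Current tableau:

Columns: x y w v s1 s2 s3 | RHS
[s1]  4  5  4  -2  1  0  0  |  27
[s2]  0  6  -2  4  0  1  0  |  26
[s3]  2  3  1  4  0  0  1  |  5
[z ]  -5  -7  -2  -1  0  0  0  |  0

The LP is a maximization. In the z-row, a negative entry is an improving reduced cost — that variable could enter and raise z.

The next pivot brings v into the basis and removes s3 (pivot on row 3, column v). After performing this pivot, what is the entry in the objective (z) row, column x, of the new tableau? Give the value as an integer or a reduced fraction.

-9/2

Pivot element is row 3, column v: 4.
Normalize row 3: new (row 3, x) = 2/4 = 1/2.
z-row ← z-row − (-1)·(new row 3): -5 − (-1)·(1/2) = -9/2.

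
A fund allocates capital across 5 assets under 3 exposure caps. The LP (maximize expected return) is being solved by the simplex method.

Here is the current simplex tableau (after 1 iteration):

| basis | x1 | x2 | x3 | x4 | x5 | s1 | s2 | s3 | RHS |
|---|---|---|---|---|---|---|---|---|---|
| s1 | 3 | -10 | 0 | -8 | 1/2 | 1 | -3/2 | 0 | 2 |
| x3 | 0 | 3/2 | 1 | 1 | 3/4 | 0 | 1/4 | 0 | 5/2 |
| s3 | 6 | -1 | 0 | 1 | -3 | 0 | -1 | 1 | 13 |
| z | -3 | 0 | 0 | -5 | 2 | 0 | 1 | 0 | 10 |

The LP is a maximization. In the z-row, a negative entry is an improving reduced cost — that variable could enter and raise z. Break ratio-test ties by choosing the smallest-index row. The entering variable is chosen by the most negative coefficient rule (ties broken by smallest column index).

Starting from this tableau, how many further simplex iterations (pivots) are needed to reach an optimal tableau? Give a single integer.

pivot: x4 in, x3 out → z = 45/2
pivot: x1 in, s3 out → z = 111/4
No improving column remains; optimal.

2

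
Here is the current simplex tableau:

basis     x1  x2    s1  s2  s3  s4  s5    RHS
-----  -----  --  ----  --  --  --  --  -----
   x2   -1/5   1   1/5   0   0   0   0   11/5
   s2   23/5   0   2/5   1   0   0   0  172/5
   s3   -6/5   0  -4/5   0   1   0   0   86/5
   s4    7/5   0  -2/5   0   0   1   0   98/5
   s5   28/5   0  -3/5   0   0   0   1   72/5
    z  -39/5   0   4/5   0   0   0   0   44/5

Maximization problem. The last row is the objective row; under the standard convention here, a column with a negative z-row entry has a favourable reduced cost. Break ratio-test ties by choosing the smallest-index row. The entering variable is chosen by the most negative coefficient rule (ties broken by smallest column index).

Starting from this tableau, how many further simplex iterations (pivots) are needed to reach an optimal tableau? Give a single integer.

pivot: x1 in, s5 out → z = 202/7
pivot: s1 in, x2 out → z = 147/5
No improving column remains; optimal.

2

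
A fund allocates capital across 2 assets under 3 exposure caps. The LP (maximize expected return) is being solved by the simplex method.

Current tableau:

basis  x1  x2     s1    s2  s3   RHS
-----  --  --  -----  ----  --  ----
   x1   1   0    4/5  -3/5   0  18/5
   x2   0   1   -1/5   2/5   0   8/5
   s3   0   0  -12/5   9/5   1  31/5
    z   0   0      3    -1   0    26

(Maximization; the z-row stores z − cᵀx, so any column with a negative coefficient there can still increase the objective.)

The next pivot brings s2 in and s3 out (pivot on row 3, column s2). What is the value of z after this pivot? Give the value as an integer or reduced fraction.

Minimum ratio for s2: (31/5)/(9/5) = 31/9.
z changes by −(z-row coeff of s2)·ratio = −(-1)·(31/9) = 31/9.
New z = 26 + (31/9) = 265/9.

265/9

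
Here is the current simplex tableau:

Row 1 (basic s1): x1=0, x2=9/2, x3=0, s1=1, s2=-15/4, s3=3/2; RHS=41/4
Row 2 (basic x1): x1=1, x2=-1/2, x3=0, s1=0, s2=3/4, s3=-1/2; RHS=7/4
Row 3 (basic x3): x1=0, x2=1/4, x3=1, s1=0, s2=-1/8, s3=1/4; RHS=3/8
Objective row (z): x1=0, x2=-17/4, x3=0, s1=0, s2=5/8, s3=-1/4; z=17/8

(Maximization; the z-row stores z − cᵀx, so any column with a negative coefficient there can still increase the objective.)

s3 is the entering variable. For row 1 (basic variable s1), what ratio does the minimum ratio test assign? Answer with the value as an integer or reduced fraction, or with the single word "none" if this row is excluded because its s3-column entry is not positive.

41/6

Ratio = RHS / (s3 entry) = (41/4) / (3/2) = 41/6.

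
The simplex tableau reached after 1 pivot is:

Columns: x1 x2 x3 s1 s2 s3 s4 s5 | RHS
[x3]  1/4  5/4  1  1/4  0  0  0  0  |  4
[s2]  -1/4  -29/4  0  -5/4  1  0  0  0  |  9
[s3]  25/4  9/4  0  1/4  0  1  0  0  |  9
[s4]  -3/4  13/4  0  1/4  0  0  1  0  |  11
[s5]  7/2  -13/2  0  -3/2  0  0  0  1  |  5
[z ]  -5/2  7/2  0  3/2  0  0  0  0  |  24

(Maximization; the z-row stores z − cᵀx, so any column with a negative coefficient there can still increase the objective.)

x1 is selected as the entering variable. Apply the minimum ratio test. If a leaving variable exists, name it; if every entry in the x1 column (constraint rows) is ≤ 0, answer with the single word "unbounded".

Ratios: row 1 (x3): 4/(1/4) = 16; row 2 (s2): entry -1/4 ≤ 0, skip; row 3 (s3): 9/(25/4) = 36/25; row 4 (s4): entry -3/4 ≤ 0, skip; row 5 (s5): 5/(7/2) = 10/7.
Minimum ratio is in the s5 row, so s5 leaves.

s5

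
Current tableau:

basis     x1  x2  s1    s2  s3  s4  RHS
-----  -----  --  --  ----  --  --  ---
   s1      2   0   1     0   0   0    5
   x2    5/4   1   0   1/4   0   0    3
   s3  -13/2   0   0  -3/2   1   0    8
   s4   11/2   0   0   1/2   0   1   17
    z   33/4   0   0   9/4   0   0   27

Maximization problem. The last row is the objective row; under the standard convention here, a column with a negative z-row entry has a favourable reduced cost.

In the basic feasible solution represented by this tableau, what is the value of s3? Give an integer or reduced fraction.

8

s3 is basic (row 3); its value is the RHS of that row: 8.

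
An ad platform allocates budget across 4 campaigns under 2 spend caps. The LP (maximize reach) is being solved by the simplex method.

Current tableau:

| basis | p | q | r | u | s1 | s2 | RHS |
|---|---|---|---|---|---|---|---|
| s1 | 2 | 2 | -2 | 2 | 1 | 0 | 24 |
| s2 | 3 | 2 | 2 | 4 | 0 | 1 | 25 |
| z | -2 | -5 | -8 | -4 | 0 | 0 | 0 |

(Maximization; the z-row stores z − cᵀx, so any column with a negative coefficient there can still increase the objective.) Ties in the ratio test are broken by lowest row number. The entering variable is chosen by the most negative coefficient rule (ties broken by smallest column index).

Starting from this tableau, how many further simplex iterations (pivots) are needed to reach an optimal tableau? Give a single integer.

1

pivot: r in, s2 out → z = 100
No improving column remains; optimal.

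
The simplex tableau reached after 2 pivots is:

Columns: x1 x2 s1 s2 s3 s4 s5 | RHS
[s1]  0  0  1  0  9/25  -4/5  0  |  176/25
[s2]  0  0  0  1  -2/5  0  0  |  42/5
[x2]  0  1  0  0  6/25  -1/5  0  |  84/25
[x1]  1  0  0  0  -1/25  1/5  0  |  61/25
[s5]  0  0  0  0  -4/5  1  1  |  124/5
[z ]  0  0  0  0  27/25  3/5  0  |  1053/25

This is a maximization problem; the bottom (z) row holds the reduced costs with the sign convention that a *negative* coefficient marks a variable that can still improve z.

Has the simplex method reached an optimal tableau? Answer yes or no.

yes

No objective-row coefficient is strictly negative, so no entering variable exists; the tableau is optimal.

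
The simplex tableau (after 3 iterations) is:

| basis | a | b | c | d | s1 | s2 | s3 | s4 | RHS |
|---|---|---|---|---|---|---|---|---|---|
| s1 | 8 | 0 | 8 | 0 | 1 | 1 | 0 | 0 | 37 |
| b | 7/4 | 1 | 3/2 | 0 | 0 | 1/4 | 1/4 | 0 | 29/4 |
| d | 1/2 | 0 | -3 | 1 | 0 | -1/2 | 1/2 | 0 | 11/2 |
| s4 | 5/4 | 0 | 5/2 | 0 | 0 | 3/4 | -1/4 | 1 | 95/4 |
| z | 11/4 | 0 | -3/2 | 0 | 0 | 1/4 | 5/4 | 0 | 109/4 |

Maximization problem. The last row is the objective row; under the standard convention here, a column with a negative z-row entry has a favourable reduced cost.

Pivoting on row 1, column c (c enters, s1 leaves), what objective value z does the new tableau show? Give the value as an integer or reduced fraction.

Minimum ratio for c: 37/8 = 37/8.
z changes by −(z-row coeff of c)·ratio = −(-3/2)·(37/8) = 111/16.
New z = 109/4 + (111/16) = 547/16.

547/16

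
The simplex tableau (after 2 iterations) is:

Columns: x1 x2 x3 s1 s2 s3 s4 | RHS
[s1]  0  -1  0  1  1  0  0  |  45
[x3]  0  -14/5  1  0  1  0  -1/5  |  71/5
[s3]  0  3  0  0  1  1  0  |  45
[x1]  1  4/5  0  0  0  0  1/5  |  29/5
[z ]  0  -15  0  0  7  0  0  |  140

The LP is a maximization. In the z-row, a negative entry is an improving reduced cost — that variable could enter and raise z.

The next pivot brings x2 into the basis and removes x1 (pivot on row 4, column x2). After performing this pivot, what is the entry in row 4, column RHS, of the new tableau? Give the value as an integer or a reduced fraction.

29/4

Pivot element is row 4, column x2: 4/5.
Normalize row 4: new (row 4, RHS) = (29/5)/(4/5) = 29/4.
Row 4 is the pivot row, so the entry is 29/4.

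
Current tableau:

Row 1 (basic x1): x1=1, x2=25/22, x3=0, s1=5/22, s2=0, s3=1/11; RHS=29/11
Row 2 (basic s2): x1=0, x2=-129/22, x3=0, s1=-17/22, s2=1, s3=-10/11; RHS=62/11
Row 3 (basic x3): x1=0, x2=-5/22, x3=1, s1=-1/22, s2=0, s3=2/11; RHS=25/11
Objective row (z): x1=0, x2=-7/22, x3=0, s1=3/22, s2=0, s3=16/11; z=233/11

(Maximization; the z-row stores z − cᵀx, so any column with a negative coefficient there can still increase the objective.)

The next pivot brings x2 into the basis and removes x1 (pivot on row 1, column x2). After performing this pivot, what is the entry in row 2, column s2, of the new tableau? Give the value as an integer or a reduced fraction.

1

Pivot element is row 1, column x2: 25/22.
Normalize row 1: new (row 1, s2) = 0/(25/22) = 0.
row 2 ← row 2 − (-129/22)·(new row 1): 1 − (-129/22)·0 = 1.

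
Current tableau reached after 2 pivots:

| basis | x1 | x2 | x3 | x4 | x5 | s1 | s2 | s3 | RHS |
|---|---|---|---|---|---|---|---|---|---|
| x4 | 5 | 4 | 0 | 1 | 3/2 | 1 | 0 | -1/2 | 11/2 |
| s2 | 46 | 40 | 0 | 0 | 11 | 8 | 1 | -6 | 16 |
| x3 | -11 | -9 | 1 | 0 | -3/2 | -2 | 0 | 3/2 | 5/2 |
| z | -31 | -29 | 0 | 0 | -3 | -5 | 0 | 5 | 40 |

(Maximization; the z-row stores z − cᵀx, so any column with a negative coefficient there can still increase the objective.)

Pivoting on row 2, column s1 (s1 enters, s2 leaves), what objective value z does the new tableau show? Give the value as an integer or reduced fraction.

50

Minimum ratio for s1: 16/8 = 2.
z changes by −(z-row coeff of s1)·ratio = −(-5)·2 = 10.
New z = 40 + 10 = 50.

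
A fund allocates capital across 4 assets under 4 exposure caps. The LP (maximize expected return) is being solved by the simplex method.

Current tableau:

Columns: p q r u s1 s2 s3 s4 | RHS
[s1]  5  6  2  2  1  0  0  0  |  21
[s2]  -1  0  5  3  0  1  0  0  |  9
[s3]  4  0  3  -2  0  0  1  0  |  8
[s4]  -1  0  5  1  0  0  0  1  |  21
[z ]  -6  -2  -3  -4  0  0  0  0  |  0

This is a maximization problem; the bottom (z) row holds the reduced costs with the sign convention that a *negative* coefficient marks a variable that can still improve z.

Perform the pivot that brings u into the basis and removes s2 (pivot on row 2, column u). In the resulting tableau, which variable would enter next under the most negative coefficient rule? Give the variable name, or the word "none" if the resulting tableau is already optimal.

p

Pivot element 3. New z-row = old z-row − (-4)·(row 2/3).
Updated z-row coefficients: p: -22/3, q: -2, r: 11/3, u: 0, s1: 0, s2: 4/3, s3: 0, s4: 0.
The most negative is -22/3 in column p, so p would enter next.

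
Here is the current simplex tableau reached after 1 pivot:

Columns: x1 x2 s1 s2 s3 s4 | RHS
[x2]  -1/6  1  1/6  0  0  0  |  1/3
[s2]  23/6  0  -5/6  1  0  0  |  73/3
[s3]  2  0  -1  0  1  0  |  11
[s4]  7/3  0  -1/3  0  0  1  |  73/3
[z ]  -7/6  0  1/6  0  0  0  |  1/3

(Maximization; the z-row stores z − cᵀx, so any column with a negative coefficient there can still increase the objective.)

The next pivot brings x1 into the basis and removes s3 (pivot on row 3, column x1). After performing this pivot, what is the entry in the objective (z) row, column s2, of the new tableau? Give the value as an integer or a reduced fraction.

0

Pivot element is row 3, column x1: 2.
Normalize row 3: new (row 3, s2) = 0/2 = 0.
z-row ← z-row − (-7/6)·(new row 3): 0 − (-7/6)·0 = 0.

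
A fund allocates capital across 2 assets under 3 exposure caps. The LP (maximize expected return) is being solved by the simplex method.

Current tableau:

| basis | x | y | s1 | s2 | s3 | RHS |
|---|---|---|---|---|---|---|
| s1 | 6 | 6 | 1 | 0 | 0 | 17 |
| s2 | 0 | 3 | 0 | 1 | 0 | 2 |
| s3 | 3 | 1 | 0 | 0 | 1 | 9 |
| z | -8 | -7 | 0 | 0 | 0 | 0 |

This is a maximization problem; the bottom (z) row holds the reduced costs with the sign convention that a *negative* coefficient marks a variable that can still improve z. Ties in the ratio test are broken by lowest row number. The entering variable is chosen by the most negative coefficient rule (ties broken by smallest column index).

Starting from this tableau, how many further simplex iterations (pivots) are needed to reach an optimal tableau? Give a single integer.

1

pivot: x in, s1 out → z = 68/3
No improving column remains; optimal.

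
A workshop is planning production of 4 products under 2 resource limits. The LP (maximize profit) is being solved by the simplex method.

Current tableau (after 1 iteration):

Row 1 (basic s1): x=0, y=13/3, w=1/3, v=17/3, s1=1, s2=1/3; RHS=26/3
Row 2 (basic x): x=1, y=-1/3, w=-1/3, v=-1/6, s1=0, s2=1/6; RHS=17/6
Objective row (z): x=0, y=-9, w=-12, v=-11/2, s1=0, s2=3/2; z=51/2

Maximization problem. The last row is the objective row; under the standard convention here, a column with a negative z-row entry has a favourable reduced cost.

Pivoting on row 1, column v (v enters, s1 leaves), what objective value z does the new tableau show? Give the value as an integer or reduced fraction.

1153/34

Minimum ratio for v: (26/3)/(17/3) = 26/17.
z changes by −(z-row coeff of v)·ratio = −(-11/2)·(26/17) = 143/17.
New z = 51/2 + (143/17) = 1153/34.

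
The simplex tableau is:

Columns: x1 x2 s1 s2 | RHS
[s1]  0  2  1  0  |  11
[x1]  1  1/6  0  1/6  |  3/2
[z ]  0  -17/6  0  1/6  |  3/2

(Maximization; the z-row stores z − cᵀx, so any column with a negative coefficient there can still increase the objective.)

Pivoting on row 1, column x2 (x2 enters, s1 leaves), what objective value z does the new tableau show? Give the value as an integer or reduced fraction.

Minimum ratio for x2: 11/2 = 11/2.
z changes by −(z-row coeff of x2)·ratio = −(-17/6)·(11/2) = 187/12.
New z = 3/2 + (187/12) = 205/12.

205/12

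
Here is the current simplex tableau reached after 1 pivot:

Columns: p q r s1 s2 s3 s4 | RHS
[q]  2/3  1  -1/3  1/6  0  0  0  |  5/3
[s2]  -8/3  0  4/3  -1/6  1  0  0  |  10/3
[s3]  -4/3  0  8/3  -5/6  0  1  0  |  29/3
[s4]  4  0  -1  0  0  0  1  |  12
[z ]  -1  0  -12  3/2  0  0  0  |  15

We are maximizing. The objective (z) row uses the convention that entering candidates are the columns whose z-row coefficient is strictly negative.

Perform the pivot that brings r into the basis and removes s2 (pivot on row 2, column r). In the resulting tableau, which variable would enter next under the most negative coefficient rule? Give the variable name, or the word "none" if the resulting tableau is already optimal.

Pivot element 4/3. New z-row = old z-row − (-12)·(row 2/(4/3)).
Updated z-row coefficients: p: -25, q: 0, r: 0, s1: 0, s2: 9, s3: 0, s4: 0.
The most negative is -25 in column p, so p would enter next.

p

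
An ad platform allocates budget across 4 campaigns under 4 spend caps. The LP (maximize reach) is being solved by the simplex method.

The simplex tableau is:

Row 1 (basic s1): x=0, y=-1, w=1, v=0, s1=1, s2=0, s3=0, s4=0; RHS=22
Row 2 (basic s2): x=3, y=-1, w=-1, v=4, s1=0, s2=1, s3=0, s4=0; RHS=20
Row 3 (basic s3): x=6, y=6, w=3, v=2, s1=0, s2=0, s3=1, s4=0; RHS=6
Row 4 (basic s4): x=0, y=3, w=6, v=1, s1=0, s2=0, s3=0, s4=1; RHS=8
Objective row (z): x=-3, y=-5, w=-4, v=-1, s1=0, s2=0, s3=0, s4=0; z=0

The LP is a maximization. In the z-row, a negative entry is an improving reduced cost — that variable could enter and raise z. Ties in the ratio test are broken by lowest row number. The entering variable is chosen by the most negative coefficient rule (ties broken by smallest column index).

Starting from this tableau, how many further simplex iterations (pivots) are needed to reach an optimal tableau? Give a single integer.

pivot: y in, s3 out → z = 5
pivot: w in, s4 out → z = 20/3
No improving column remains; optimal.

2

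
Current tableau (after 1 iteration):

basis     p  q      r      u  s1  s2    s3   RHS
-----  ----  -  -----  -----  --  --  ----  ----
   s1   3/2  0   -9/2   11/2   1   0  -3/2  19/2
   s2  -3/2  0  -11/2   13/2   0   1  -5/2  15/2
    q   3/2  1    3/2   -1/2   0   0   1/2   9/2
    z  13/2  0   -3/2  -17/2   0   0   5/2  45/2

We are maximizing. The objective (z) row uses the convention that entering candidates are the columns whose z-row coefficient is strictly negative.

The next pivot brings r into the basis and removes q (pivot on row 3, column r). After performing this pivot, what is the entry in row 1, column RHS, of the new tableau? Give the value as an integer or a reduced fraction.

23

Pivot element is row 3, column r: 3/2.
Normalize row 3: new (row 3, RHS) = (9/2)/(3/2) = 3.
row 1 ← row 1 − (-9/2)·(new row 3): 19/2 − (-9/2)·3 = 23.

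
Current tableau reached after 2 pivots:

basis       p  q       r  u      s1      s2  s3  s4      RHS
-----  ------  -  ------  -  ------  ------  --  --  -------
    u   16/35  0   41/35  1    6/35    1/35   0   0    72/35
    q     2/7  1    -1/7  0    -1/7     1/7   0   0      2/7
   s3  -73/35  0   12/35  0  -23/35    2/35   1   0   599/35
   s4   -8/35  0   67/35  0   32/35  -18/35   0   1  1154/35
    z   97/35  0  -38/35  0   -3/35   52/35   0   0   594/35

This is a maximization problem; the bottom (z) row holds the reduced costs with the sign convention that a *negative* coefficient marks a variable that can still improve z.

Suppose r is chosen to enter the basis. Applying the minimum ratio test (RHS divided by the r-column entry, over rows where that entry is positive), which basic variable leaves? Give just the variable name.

u

Ratios: row 1 (u): (72/35)/(41/35) = 72/41; row 2 (q): entry -1/7 ≤ 0, skip; row 3 (s3): (599/35)/(12/35) = 599/12; row 4 (s4): (1154/35)/(67/35) = 1154/67.
Minimum ratio 72/41 is in the u row, so u leaves.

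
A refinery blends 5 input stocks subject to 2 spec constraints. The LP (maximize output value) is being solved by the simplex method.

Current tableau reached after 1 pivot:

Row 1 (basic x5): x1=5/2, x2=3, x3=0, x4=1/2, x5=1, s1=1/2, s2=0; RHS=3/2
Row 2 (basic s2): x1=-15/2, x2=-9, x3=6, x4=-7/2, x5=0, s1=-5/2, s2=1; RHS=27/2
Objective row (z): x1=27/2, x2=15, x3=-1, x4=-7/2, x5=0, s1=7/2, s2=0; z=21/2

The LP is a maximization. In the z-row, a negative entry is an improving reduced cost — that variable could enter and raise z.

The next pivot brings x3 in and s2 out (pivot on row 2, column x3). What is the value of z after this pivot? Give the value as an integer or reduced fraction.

Minimum ratio for x3: (27/2)/6 = 9/4.
z changes by −(z-row coeff of x3)·ratio = −(-1)·(9/4) = 9/4.
New z = 21/2 + (9/4) = 51/4.

51/4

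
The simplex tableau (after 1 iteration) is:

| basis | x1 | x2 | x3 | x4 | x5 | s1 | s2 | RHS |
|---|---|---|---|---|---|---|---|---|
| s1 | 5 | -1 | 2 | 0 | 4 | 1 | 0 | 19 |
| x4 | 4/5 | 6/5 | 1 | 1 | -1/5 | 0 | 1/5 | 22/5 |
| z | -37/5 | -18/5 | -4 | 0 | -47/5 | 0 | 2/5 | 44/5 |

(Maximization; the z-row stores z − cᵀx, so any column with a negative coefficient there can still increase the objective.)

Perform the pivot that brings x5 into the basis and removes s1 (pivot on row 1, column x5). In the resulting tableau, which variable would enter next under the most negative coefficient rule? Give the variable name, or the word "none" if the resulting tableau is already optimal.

x2

Pivot element 4. New z-row = old z-row − (-47/5)·(row 1/4).
Updated z-row coefficients: x1: 87/20, x2: -119/20, x3: 7/10, x4: 0, x5: 0, s1: 47/20, s2: 2/5.
The most negative is -119/20 in column x2, so x2 would enter next.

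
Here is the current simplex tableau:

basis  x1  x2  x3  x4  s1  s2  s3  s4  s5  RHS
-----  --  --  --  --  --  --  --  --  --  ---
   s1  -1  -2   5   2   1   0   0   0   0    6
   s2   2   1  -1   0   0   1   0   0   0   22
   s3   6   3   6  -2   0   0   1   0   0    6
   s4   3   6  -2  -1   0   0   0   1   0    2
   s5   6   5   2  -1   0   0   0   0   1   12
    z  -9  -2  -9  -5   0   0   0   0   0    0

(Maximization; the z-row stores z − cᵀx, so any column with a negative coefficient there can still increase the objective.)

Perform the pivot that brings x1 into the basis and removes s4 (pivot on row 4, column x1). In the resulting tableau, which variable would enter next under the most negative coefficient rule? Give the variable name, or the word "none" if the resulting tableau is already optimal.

Pivot element 3. New z-row = old z-row − (-9)·(row 4/3).
Updated z-row coefficients: x1: 0, x2: 16, x3: -15, x4: -8, s1: 0, s2: 0, s3: 0, s4: 3, s5: 0.
The most negative is -15 in column x3, so x3 would enter next.

x3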